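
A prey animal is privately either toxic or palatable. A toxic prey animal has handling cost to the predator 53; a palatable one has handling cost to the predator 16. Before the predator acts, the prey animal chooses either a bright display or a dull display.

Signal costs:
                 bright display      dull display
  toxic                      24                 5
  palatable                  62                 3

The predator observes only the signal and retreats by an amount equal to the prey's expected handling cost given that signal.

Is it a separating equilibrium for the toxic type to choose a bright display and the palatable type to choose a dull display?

Yes

Under separation the predator infers type exactly: bright display → toxic (pays 53), dull display → palatable (pays 16).
Toxic: bright display gives 53 − 24 = 29; dull display gives 16 − 5 = 11. No deviation. ✓
Palatable: dull display gives 16 − 3 = 13; bright display gives 53 − 62 = -9. No deviation. ✓
Both incentive constraints hold.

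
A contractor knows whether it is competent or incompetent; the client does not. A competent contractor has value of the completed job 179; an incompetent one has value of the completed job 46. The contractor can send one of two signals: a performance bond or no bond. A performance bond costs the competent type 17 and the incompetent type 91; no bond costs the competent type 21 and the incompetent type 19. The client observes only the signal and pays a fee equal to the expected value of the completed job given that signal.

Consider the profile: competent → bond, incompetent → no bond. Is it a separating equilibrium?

No

If types separate, bond earns payment 179 and no bond earns 46.
Competent: bond gives 179 − 17 = 162; no bond gives 46 − 21 = 25. No deviation. ✓
Incompetent: no bond gives 46 − 19 = 27; bond gives 179 − 91 = 88. Would deviate. ✗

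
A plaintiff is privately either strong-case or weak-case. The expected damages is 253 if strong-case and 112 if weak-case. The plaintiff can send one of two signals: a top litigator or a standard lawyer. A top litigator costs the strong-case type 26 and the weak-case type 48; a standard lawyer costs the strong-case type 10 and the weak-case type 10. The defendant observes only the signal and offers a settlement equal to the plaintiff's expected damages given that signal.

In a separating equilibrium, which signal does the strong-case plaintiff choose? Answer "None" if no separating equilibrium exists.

None

Try strong-case → top litigator, weak-case → standard lawyer:
  If types separate, top litigator earns payment 253 and standard lawyer earns 112.
  Strong-case: top litigator gives 253 − 26 = 227; standard lawyer gives 112 − 10 = 102. No deviation. ✓
  Weak-case: standard lawyer gives 112 − 10 = 102; top litigator gives 253 − 48 = 205. Would deviate. ✗
Try strong-case → standard lawyer, weak-case → top litigator:
  If types separate, standard lawyer earns payment 253 and top litigator earns 112.
  Strong-case: standard lawyer gives 253 − 10 = 243; top litigator gives 112 − 26 = 86. No deviation. ✓
  Weak-case: top litigator gives 112 − 48 = 64; standard lawyer gives 253 − 10 = 243. Would deviate. ✗
Neither assignment is incentive-compatible.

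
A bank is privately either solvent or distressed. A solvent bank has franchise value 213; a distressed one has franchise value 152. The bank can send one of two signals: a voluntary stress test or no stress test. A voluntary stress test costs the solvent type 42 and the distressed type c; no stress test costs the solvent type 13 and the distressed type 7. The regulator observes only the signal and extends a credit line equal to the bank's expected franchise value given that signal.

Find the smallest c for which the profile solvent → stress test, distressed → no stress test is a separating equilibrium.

Under separation: stress test → solvent (pays 213); no stress test → distressed (pays 152).
Solvent: 213 − 42 = 171 ≥ 152 − 13 = 139. Holds regardless of c. ✓
Distressed: 152 − 7 ≥ 213 − c, so c ≥ 213 − 145 = 68.

68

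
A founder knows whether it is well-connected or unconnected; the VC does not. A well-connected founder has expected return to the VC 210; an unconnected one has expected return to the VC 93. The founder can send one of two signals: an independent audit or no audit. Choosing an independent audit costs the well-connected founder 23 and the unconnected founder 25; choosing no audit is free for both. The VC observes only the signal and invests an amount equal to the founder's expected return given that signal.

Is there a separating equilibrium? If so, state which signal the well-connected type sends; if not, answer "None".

None

Try well-connected → audit, unconnected → no audit:
  If types separate, audit earns payment 210 and no audit earns 93.
  Well-connected: audit gives 210 − 23 = 187; no audit gives 93 − 0 = 93. No deviation. ✓
  Unconnected: no audit gives 93 − 0 = 93; audit gives 210 − 25 = 185. Would deviate. ✗
Try well-connected → no audit, unconnected → audit:
  If types separate, no audit earns payment 210 and audit earns 93.
  Well-connected: no audit gives 210 − 0 = 210; audit gives 93 − 23 = 70. No deviation. ✓
  Unconnected: audit gives 93 − 25 = 68; no audit gives 210 − 0 = 210. Would deviate. ✗
Neither assignment is incentive-compatible.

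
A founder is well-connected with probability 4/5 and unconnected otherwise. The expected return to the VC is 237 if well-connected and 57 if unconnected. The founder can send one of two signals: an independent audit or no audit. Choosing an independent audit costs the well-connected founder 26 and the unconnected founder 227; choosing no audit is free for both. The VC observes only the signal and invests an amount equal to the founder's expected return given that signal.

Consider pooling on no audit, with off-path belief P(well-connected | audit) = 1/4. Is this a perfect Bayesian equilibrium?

Yes

On the equilibrium path (no audit) the VC holds the prior 4/5 and pays 4/5·237 + 1/5·57 = 201. Off-path (audit) belief 1/4 gives 1/4·237 + 3/4·57 = 102.
Well-connected: no audit gives 201 − 0 = 201; audit gives 102 − 26 = 76. Stays. ✓
Unconnected: no audit gives 201 − 0 = 201; audit gives 102 − 227 = -125. Stays. ✓
Beliefs are Bayes-consistent on-path and both types best-respond.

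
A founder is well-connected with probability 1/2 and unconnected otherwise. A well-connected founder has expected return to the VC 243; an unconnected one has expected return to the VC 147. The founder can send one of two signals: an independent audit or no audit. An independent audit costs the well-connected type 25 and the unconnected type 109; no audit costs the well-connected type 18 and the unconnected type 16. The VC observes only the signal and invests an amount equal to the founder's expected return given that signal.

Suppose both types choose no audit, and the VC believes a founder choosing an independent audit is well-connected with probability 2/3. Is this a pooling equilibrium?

On the equilibrium path (no audit) the VC holds the prior 1/2 and pays 1/2·243 + 1/2·147 = 195. Off-path (audit) belief 2/3 gives 2/3·243 + 1/3·147 = 211.
Well-connected: no audit gives 195 − 18 = 177; audit gives 211 − 25 = 186. Deviates. ✗
Unconnected: no audit gives 195 − 16 = 179; audit gives 211 − 109 = 102. Stays. ✓

No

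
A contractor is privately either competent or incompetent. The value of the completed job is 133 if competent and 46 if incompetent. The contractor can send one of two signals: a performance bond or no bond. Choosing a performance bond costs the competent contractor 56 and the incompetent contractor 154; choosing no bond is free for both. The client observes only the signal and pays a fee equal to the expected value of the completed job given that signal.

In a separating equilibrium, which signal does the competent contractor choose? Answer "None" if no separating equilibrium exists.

bond

Try competent → bond, incompetent → no bond:
  If types separate, bond earns payment 133 and no bond earns 46.
  Competent: bond gives 133 − 56 = 77; no bond gives 46 − 0 = 46. No deviation. ✓
  Incompetent: no bond gives 46 − 0 = 46; bond gives 133 − 154 = -21. No deviation. ✓
Both hold — the competent type sends bond.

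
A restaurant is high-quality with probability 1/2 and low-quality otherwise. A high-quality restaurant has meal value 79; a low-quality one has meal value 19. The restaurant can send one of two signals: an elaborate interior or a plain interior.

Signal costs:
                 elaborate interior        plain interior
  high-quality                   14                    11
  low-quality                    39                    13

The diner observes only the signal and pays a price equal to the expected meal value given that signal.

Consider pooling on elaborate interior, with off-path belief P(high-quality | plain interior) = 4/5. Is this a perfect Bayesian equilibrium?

At the pooled signal (elaborate interior) the diner holds the prior 1/2 and pays 1/2·79 + 1/2·19 = 49. Off-path (plain interior) belief 4/5 gives 4/5·79 + 1/5·19 = 67.
High-quality: elaborate interior gives 49 − 14 = 35; plain interior gives 67 − 11 = 56. Deviates. ✗
Low-quality: elaborate interior gives 49 − 39 = 10; plain interior gives 67 − 13 = 54. Deviates. ✗

No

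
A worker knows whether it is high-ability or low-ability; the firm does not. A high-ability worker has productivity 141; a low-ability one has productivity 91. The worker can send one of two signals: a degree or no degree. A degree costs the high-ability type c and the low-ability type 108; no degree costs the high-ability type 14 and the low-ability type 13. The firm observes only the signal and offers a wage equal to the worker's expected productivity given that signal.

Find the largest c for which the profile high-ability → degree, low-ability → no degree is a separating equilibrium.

64

Under separation: degree → high-ability (pays 141); no degree → low-ability (pays 91).
Low-ability: 91 − 13 = 78 ≥ 141 − 108 = 33. Holds regardless of c. ✓
High-ability: 141 − c ≥ 91 − 14, so c ≤ 141 − 77 = 64.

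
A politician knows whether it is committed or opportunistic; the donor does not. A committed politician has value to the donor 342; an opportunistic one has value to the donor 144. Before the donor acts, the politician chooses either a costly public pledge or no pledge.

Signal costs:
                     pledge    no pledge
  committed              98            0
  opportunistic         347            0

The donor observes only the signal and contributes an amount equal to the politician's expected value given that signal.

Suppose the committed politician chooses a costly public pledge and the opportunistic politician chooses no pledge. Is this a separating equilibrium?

If types separate, pledge earns payment 342 and no pledge earns 144.
Committed: pledge gives 342 − 98 = 244; no pledge gives 144 − 0 = 144. No deviation. ✓
Opportunistic: no pledge gives 144 − 0 = 144; pledge gives 342 − 347 = -5. No deviation. ✓
Neither type gains from mimicking the other.

Yes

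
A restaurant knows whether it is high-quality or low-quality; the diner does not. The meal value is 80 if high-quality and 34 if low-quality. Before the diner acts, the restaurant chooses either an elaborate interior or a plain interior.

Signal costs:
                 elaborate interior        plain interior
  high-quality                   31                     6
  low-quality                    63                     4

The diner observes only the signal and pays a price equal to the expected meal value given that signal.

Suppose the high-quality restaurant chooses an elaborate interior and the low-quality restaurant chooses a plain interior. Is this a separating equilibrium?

Yes

Under separation the diner infers type exactly: elaborate interior → high-quality (pays 80), plain interior → low-quality (pays 34).
High-quality: elaborate interior gives 80 − 31 = 49; plain interior gives 34 − 6 = 28. No deviation. ✓
Low-quality: plain interior gives 34 − 4 = 30; elaborate interior gives 80 − 63 = 17. No deviation. ✓
Neither type gains from mimicking the other.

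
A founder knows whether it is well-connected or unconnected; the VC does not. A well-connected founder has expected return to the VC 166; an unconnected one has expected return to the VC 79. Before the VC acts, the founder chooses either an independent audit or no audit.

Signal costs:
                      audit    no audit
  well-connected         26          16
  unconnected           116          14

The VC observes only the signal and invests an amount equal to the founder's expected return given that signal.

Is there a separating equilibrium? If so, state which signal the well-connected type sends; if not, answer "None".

Try well-connected → audit, unconnected → no audit:
  If types separate, audit earns payment 166 and no audit earns 79.
  Well-connected: audit gives 166 − 26 = 140; no audit gives 79 − 16 = 63. No deviation. ✓
  Unconnected: no audit gives 79 − 14 = 65; audit gives 166 − 116 = 50. No deviation. ✓
Both hold — the well-connected type sends audit.

audit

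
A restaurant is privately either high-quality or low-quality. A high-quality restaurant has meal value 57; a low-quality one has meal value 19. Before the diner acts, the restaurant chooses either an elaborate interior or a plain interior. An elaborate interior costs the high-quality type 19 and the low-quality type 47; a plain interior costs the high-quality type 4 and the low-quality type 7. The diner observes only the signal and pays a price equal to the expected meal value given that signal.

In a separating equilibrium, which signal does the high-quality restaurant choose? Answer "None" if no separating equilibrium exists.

Try high-quality → elaborate interior, low-quality → plain interior:
  If types separate, elaborate interior earns payment 57 and plain interior earns 19.
  High-quality: elaborate interior gives 57 − 19 = 38; plain interior gives 19 − 4 = 15. No deviation. ✓
  Low-quality: plain interior gives 19 − 7 = 12; elaborate interior gives 57 − 47 = 10. No deviation. ✓
Both hold — the high-quality type sends elaborate interior.

elaborate interior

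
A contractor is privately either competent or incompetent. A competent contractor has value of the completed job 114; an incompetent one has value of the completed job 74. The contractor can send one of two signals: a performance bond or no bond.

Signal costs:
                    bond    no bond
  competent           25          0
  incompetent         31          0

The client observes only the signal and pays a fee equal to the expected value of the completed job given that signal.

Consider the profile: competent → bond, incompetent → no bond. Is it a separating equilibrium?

If types separate, bond earns payment 114 and no bond earns 74.
Competent: bond gives 114 − 25 = 89; no bond gives 74 − 0 = 74. No deviation. ✓
Incompetent: no bond gives 74 − 0 = 74; bond gives 114 − 31 = 83. Would deviate. ✗

No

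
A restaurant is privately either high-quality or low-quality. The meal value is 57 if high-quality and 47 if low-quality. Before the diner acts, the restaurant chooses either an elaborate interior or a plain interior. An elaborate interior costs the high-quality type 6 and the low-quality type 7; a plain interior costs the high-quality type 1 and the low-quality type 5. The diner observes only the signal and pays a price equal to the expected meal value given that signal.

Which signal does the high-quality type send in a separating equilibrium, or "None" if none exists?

None

Try high-quality → elaborate interior, low-quality → plain interior:
  If types separate, elaborate interior earns payment 57 and plain interior earns 47.
  High-quality: elaborate interior gives 57 − 6 = 51; plain interior gives 47 − 1 = 46. No deviation. ✓
  Low-quality: plain interior gives 47 − 5 = 42; elaborate interior gives 57 − 7 = 50. Would deviate. ✗
Try high-quality → plain interior, low-quality → elaborate interior:
  If types separate, plain interior earns payment 57 and elaborate interior earns 47.
  High-quality: plain interior gives 57 − 1 = 56; elaborate interior gives 47 − 6 = 41. No deviation. ✓
  Low-quality: elaborate interior gives 47 − 7 = 40; plain interior gives 57 − 5 = 52. Would deviate. ✗
Neither assignment is incentive-compatible.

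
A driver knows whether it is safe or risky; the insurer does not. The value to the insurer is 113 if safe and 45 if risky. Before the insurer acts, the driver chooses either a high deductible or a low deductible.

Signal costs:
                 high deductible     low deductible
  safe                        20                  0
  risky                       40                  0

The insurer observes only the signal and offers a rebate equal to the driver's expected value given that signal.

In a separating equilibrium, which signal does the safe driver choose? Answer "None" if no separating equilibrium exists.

Try safe → high deductible, risky → low deductible:
  Under separation the insurer infers type exactly: high deductible → safe (pays 113), low deductible → risky (pays 45).
  Safe: high deductible gives 113 − 20 = 93; low deductible gives 45 − 0 = 45. No deviation. ✓
  Risky: low deductible gives 45 − 0 = 45; high deductible gives 113 − 40 = 73. Would deviate. ✗
Try safe → low deductible, risky → high deductible:
  Under separation the insurer infers type exactly: low deductible → safe (pays 113), high deductible → risky (pays 45).
  Safe: low deductible gives 113 − 0 = 113; high deductible gives 45 − 20 = 25. No deviation. ✓
  Risky: high deductible gives 45 − 40 = 5; low deductible gives 113 − 0 = 113. Would deviate. ✗
Neither assignment is incentive-compatible.

None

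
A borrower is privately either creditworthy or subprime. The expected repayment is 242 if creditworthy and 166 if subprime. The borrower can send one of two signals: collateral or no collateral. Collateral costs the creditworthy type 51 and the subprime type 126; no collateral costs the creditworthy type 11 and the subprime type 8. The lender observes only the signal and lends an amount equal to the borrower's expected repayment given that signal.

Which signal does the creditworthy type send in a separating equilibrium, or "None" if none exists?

Try creditworthy → collateral, subprime → no collateral:
  Under separation the lender infers type exactly: collateral → creditworthy (pays 242), no collateral → subprime (pays 166).
  Creditworthy: collateral gives 242 − 51 = 191; no collateral gives 166 − 11 = 155. No deviation. ✓
  Subprime: no collateral gives 166 − 8 = 158; collateral gives 242 − 126 = 116. No deviation. ✓
Both hold — the creditworthy type sends collateral.

collateral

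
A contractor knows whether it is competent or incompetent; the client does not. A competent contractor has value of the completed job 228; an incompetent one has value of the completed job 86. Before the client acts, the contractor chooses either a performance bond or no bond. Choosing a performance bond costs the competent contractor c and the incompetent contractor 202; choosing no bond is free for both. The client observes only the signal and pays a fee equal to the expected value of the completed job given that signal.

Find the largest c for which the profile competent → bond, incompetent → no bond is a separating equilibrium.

142

Under separation: bond → competent (pays 228); no bond → incompetent (pays 86).
Incompetent: 86 − 0 = 86 ≥ 228 − 202 = 26. Holds regardless of c. ✓
Competent: 228 − c ≥ 86 − 0, so c ≤ 228 − 86 = 142.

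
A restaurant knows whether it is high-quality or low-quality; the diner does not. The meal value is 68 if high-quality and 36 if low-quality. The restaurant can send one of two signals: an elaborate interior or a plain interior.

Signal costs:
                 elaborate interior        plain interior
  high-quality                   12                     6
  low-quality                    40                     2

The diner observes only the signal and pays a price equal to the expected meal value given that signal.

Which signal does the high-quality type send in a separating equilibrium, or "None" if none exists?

elaborate interior

Try high-quality → elaborate interior, low-quality → plain interior:
  Under separation the diner infers type exactly: elaborate interior → high-quality (pays 68), plain interior → low-quality (pays 36).
  High-quality: elaborate interior gives 68 − 12 = 56; plain interior gives 36 − 6 = 30. No deviation. ✓
  Low-quality: plain interior gives 36 − 2 = 34; elaborate interior gives 68 − 40 = 28. No deviation. ✓
Both hold — the high-quality type sends elaborate interior.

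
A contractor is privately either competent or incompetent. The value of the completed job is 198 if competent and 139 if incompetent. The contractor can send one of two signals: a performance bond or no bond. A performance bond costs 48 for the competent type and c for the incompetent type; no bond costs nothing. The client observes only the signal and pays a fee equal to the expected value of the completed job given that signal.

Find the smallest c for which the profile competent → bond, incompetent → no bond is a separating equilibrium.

59

Under separation: bond → competent (pays 198); no bond → incompetent (pays 139).
Competent: 198 − 48 = 150 ≥ 139 − 0 = 139. Holds regardless of c. ✓
Incompetent: 139 − 0 ≥ 198 − c, so c ≥ 198 − 139 = 59.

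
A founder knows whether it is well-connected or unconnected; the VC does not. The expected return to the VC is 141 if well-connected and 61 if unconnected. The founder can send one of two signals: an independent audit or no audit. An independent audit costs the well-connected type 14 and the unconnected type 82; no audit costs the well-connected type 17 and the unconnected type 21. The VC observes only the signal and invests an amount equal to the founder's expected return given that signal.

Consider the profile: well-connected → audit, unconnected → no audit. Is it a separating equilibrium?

No

If types separate, audit earns payment 141 and no audit earns 61.
Well-connected: audit gives 141 − 14 = 127; no audit gives 61 − 17 = 44. No deviation. ✓
Unconnected: no audit gives 61 − 21 = 40; audit gives 141 − 82 = 59. Would deviate. ✗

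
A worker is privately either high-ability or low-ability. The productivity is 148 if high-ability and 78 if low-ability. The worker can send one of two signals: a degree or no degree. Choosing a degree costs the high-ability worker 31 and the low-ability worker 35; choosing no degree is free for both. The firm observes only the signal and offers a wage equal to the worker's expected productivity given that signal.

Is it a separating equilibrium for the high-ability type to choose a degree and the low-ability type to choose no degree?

No

Under separation the firm infers type exactly: degree → high-ability (pays 148), no degree → low-ability (pays 78).
High-ability: degree gives 148 − 31 = 117; no degree gives 78 − 0 = 78. No deviation. ✓
Low-ability: no degree gives 78 − 0 = 78; degree gives 148 − 35 = 113. Would deviate. ✗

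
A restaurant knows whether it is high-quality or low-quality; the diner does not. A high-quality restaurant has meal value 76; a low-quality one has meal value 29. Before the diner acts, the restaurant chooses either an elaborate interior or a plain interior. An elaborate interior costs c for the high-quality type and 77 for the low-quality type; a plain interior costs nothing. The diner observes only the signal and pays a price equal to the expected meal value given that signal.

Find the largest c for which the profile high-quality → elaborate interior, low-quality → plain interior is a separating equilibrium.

Under separation: elaborate interior → high-quality (pays 76); plain interior → low-quality (pays 29).
Low-quality: 29 − 0 = 29 ≥ 76 − 77 = -1. Holds regardless of c. ✓
High-quality: 76 − c ≥ 29 − 0, so c ≤ 76 − 29 = 47.

47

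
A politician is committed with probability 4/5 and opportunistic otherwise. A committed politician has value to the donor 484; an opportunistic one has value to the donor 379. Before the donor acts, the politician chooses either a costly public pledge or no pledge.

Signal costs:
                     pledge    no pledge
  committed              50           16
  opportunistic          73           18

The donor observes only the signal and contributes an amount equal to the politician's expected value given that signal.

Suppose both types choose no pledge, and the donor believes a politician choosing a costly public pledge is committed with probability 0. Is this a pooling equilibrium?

On the equilibrium path (no pledge) the donor holds the prior 4/5 and pays 4/5·484 + 1/5·379 = 463. Off-path (pledge) belief 0 gives 0·484 + 1·379 = 379.
Committed: no pledge gives 463 − 16 = 447; pledge gives 379 − 50 = 329. Stays. ✓
Opportunistic: no pledge gives 463 − 18 = 445; pledge gives 379 − 73 = 306. Stays. ✓
Beliefs are Bayes-consistent on-path and both types best-respond.

Yes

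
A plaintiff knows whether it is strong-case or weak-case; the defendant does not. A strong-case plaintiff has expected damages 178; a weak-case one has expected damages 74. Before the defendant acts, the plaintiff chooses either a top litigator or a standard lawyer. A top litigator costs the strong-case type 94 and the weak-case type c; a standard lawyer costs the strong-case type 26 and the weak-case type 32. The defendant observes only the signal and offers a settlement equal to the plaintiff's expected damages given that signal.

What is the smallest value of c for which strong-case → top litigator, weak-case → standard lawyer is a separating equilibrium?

136

Under separation: top litigator → strong-case (pays 178); standard lawyer → weak-case (pays 74).
Strong-case: 178 − 94 = 84 ≥ 74 − 26 = 48. Holds regardless of c. ✓
Weak-case: 74 − 32 ≥ 178 − c, so c ≥ 178 − 42 = 136.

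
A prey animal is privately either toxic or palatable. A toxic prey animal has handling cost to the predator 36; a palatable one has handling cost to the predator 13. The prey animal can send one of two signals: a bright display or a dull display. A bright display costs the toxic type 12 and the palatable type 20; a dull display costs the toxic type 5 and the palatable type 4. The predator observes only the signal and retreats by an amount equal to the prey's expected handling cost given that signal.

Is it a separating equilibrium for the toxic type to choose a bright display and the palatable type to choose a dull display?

No

If types separate, bright display earns payment 36 and dull display earns 13.
Toxic: bright display gives 36 − 12 = 24; dull display gives 13 − 5 = 8. No deviation. ✓
Palatable: dull display gives 13 − 4 = 9; bright display gives 36 − 20 = 16. Would deviate. ✗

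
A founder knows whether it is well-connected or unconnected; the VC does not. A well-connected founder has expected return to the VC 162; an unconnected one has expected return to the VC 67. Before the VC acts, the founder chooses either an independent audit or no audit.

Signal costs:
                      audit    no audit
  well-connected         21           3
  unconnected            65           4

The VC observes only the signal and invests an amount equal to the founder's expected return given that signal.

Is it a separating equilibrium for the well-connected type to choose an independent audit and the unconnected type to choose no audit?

If types separate, audit earns payment 162 and no audit earns 67.
Well-connected: audit gives 162 − 21 = 141; no audit gives 67 − 3 = 64. No deviation. ✓
Unconnected: no audit gives 67 − 4 = 63; audit gives 162 − 65 = 97. Would deviate. ✗

No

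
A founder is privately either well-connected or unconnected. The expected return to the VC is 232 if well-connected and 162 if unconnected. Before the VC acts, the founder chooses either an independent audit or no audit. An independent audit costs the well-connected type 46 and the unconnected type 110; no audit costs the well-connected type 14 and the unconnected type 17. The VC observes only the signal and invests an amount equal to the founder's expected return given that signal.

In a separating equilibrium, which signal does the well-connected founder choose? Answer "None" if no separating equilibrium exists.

Try well-connected → audit, unconnected → no audit:
  Under separation the VC infers type exactly: audit → well-connected (pays 232), no audit → unconnected (pays 162).
  Well-connected: audit gives 232 − 46 = 186; no audit gives 162 − 14 = 148. No deviation. ✓
  Unconnected: no audit gives 162 − 17 = 145; audit gives 232 − 110 = 122. No deviation. ✓
Both hold — the well-connected type sends audit.

audit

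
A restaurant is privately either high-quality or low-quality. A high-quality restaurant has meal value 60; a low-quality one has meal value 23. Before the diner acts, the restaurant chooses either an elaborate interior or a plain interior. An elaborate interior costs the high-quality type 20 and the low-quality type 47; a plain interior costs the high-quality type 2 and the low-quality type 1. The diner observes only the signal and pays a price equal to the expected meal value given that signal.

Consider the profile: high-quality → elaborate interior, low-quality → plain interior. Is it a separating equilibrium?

Yes

Under separation the diner infers type exactly: elaborate interior → high-quality (pays 60), plain interior → low-quality (pays 23).
High-quality: elaborate interior gives 60 − 20 = 40; plain interior gives 23 − 2 = 21. No deviation. ✓
Low-quality: plain interior gives 23 − 1 = 22; elaborate interior gives 60 − 47 = 13. No deviation. ✓
Neither type gains from mimicking the other.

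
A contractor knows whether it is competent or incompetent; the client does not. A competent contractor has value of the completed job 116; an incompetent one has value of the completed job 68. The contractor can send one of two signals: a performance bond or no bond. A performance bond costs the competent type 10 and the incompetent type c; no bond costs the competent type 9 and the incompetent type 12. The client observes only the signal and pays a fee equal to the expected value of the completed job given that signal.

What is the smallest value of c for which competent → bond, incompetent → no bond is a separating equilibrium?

Under separation: bond → competent (pays 116); no bond → incompetent (pays 68).
Competent: 116 − 10 = 106 ≥ 68 − 9 = 59. Holds regardless of c. ✓
Incompetent: 68 − 12 ≥ 116 − c, so c ≥ 116 − 56 = 60.

60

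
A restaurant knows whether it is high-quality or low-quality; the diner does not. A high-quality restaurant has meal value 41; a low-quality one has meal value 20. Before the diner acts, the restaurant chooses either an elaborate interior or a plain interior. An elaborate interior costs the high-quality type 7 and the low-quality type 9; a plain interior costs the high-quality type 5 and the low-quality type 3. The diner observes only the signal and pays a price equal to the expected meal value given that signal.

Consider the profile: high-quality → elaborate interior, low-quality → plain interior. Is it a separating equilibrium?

Under separation the diner infers type exactly: elaborate interior → high-quality (pays 41), plain interior → low-quality (pays 20).
High-quality: elaborate interior gives 41 − 7 = 34; plain interior gives 20 − 5 = 15. No deviation. ✓
Low-quality: plain interior gives 20 − 3 = 17; elaborate interior gives 41 − 9 = 32. Would deviate. ✗

No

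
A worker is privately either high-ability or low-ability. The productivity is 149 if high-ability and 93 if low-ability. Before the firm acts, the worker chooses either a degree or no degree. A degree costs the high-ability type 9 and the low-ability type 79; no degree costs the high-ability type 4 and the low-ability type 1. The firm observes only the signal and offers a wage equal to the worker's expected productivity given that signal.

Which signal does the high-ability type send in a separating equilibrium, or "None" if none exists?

Try high-ability → degree, low-ability → no degree:
  If types separate, degree earns payment 149 and no degree earns 93.
  High-ability: degree gives 149 − 9 = 140; no degree gives 93 − 4 = 89. No deviation. ✓
  Low-ability: no degree gives 93 − 1 = 92; degree gives 149 − 79 = 70. No deviation. ✓
Both hold — the high-ability type sends degree.

degree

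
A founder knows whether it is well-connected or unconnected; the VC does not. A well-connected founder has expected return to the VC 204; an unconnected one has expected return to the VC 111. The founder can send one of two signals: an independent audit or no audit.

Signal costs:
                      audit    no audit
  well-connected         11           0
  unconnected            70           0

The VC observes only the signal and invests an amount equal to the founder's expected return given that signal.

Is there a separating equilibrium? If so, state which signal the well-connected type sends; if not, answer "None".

Try well-connected → audit, unconnected → no audit:
  Under separation the VC infers type exactly: audit → well-connected (pays 204), no audit → unconnected (pays 111).
  Well-connected: audit gives 204 − 11 = 193; no audit gives 111 − 0 = 111. No deviation. ✓
  Unconnected: no audit gives 111 − 0 = 111; audit gives 204 − 70 = 134. Would deviate. ✗
Try well-connected → no audit, unconnected → audit:
  Under separation the VC infers type exactly: no audit → well-connected (pays 204), audit → unconnected (pays 111).
  Well-connected: no audit gives 204 − 0 = 204; audit gives 111 − 11 = 100. No deviation. ✓
  Unconnected: audit gives 111 − 70 = 41; no audit gives 204 − 0 = 204. Would deviate. ✗
Neither assignment is incentive-compatible.

None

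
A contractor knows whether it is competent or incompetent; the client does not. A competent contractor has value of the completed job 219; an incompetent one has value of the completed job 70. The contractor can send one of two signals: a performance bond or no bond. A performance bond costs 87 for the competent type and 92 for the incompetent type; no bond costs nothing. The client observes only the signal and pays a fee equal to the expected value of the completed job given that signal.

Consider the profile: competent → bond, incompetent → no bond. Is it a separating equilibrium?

No

Under separation the client infers type exactly: bond → competent (pays 219), no bond → incompetent (pays 70).
Competent: bond gives 219 − 87 = 132; no bond gives 70 − 0 = 70. No deviation. ✓
Incompetent: no bond gives 70 − 0 = 70; bond gives 219 − 92 = 127. Would deviate. ✗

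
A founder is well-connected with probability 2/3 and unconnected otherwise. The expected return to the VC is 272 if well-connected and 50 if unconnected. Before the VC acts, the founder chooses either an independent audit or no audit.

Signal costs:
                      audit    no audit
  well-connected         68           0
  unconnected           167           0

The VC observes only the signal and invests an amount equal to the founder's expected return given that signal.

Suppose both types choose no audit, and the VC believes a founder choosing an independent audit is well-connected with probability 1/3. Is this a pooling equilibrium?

At the pooled signal (no audit) the VC holds the prior 2/3 and pays 2/3·272 + 1/3·50 = 198. Off-path (audit) belief 1/3 gives 1/3·272 + 2/3·50 = 124.
Well-connected: no audit gives 198 − 0 = 198; audit gives 124 − 68 = 56. Stays. ✓
Unconnected: no audit gives 198 − 0 = 198; audit gives 124 − 167 = -43. Stays. ✓

Yes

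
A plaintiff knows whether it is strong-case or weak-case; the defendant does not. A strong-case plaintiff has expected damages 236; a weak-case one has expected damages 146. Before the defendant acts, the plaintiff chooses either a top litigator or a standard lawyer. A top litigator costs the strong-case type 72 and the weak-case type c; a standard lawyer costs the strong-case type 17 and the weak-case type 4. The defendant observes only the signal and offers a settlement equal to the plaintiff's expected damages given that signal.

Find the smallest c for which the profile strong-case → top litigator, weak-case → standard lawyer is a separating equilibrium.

94

Under separation: top litigator → strong-case (pays 236); standard lawyer → weak-case (pays 146).
Strong-case: 236 − 72 = 164 ≥ 146 − 17 = 129. Holds regardless of c. ✓
Weak-case: 146 − 4 ≥ 236 − c, so c ≥ 236 − 142 = 94.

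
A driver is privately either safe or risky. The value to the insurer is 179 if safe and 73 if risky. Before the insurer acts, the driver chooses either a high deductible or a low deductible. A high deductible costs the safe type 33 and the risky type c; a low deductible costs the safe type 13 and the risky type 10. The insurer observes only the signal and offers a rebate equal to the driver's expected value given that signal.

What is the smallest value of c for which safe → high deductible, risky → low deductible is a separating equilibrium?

116

Under separation: high deductible → safe (pays 179); low deductible → risky (pays 73).
Safe: 179 − 33 = 146 ≥ 73 − 13 = 60. Holds regardless of c. ✓
Risky: 73 − 10 ≥ 179 − c, so c ≥ 179 − 63 = 116.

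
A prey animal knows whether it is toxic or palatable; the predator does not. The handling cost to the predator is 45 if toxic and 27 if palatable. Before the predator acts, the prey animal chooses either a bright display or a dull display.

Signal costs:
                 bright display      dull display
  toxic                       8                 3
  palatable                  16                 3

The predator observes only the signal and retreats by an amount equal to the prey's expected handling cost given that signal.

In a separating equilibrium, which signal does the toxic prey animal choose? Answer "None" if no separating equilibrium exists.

None

Try toxic → bright display, palatable → dull display:
  If types separate, bright display earns payment 45 and dull display earns 27.
  Toxic: bright display gives 45 − 8 = 37; dull display gives 27 − 3 = 24. No deviation. ✓
  Palatable: dull display gives 27 − 3 = 24; bright display gives 45 − 16 = 29. Would deviate. ✗
Try toxic → dull display, palatable → bright display:
  If types separate, dull display earns payment 45 and bright display earns 27.
  Toxic: dull display gives 45 − 3 = 42; bright display gives 27 − 8 = 19. No deviation. ✓
  Palatable: bright display gives 27 − 16 = 11; dull display gives 45 − 3 = 42. Would deviate. ✗
Neither assignment is incentive-compatible.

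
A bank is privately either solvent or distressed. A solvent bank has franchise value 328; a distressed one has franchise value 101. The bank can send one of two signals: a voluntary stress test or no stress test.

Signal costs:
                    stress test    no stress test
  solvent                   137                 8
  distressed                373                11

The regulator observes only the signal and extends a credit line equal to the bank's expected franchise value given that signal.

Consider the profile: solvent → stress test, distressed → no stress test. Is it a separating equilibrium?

Yes

Under separation the regulator infers type exactly: stress test → solvent (pays 328), no stress test → distressed (pays 101).
Solvent: stress test gives 328 − 137 = 191; no stress test gives 101 − 8 = 93. No deviation. ✓
Distressed: no stress test gives 101 − 11 = 90; stress test gives 328 − 373 = -45. No deviation. ✓
Both incentive constraints hold.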